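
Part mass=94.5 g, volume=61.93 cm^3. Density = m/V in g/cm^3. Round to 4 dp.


rho = 94.5 / 61.93 = 1.5259 g/cm^3


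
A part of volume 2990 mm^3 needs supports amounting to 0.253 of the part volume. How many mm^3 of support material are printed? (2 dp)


V_support = 2990 * 0.253 = 756.47 mm^3


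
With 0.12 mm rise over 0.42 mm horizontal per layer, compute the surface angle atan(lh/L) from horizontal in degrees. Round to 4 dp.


angle = atan(0.12/0.42) = 15.9454 degrees


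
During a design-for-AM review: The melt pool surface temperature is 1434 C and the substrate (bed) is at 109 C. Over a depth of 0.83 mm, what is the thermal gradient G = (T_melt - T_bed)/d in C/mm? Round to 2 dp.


G = (1434-109)/0.83 = 1596.39 C/mm


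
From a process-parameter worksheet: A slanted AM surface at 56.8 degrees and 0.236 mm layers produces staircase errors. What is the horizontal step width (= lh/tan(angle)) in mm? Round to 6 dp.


step = 0.236 / tan(56.8) = 0.154434 mm


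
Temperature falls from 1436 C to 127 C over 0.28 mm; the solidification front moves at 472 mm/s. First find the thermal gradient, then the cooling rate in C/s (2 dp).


G = (1436-127)/0.28 = 4675.0 C/mm
CR = 4675.0 * 472 = 2206600.0 C/s


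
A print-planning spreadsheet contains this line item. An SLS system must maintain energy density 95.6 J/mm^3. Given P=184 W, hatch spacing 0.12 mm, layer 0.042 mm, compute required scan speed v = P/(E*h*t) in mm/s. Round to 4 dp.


v = 184 / (95.6*0.12*0.042) = 381.8822 mm/s


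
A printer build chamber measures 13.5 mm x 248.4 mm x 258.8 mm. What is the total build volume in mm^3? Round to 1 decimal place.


V = 13.5 * 248.4 * 258.8 = 867859.9 mm^3


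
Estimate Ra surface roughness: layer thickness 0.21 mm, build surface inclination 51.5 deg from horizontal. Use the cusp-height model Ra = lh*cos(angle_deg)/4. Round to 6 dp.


Ra = 0.21 * cos(51.5) / 4 = 0.032682 mm


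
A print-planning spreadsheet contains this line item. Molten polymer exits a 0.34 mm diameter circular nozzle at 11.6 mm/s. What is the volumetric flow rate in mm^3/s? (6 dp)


A = pi*(0.34/2)^2 = 0.09079203 mm^2
Q = 0.09079203 * 11.6 = 1.053188 mm^3/s


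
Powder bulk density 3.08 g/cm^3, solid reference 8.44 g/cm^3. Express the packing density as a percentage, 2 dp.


Packing = (3.08/8.44)*100 = 36.49 %


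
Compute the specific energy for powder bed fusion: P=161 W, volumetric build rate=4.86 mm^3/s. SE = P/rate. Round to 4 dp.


SE = 161 / 4.86 = 33.1276 J/mm^3


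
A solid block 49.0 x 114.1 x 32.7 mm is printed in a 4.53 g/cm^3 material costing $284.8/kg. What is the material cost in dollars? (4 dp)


V = 49.0 * 114.1 * 32.7 = 182822.43 mm^3 = 182.82243 cm^3
Mass = 182.82243 * 4.53 / 1000 = 0.82818561 kg
Cost = 0.82818561 * 284.8 = 235.8673 $


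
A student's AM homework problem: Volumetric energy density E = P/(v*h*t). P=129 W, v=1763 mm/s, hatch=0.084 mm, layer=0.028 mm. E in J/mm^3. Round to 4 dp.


E = 129 / (1763*0.084*0.028) = 31.11 J/mm^3


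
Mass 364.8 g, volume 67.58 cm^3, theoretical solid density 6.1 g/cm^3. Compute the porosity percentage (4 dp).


rho_part = 364.8 / 67.58 = 5.39804676 g/cm^3
Porosity = (1 - 5.39804676/6.1)*100 = 11.5074 %


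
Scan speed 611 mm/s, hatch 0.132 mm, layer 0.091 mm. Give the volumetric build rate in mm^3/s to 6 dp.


Rate = 611 * 0.132 * 0.091 = 7.339332 mm^3/s


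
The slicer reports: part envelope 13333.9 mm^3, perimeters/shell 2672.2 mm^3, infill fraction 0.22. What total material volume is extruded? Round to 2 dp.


V_infill = (13333.9 - 2672.2) * 0.22 = 2345.57
V_total = 2672.2 + 2345.57 = 5017.77 mm^3


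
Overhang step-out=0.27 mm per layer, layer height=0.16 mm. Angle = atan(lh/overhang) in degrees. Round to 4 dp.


angle = atan(0.16/0.27) = 30.6507 degrees


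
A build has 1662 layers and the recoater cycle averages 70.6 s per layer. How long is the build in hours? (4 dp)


t = 1662 * 70.6 / 3600 = 32.5937 hrs


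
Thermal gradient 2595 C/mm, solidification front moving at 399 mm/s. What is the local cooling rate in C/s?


CR = 2595 * 399 = 1035405 C/s


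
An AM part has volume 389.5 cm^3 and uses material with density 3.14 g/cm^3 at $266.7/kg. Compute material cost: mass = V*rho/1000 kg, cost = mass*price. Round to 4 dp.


Mass = 389.5*3.14/1000 = 1.22303 kg
Cost = 1.22303 * 266.7 = 326.1821 $


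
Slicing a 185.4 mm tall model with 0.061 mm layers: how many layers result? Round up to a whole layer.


Layers = ceil(185.4/0.061) = 3040


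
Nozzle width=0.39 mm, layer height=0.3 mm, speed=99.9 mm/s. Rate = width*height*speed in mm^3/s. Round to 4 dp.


Rate = 0.39 * 0.3 * 99.9 = 11.6883 mm^3/s


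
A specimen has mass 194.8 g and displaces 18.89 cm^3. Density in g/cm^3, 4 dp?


rho = 194.8 / 18.89 = 10.3123 g/cm^3


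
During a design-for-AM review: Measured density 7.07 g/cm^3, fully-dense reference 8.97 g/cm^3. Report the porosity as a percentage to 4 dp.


Porosity = (1-7.07/8.97)*100 = 21.1817 %


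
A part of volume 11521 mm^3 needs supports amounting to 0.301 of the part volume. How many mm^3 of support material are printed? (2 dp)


V_support = 11521 * 0.301 = 3467.82 mm^3


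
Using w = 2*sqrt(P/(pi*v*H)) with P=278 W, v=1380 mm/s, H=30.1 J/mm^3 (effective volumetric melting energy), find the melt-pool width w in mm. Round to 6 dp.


w = 2*sqrt(278/(pi*1380*30.1)) = 0.092311 mm


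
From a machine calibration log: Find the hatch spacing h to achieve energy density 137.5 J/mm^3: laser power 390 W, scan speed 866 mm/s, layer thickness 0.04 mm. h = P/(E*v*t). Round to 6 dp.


h = 390 / (137.5*866*0.04) = 0.081881 mm


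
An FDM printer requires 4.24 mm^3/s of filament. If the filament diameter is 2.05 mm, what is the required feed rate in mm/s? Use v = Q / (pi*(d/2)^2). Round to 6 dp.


A = pi*(2.05/2)^2 = 3.300636
v = 4.24 / 3.300636 = 1.284601 mm/s


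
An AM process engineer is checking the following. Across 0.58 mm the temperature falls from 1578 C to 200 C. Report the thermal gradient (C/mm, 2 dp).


G = (1578-200)/0.58 = 2375.86 C/mm


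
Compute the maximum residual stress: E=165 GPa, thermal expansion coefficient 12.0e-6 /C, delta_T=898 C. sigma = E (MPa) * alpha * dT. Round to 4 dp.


sigma = 165*1000 * 12.0e-6 * 898 = 1778.04 MPa


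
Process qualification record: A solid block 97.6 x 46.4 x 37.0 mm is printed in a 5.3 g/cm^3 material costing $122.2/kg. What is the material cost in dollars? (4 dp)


V = 97.6 * 46.4 * 37.0 = 167559.68 mm^3 = 167.55968 cm^3
Mass = 167.55968 * 5.3 / 1000 = 0.8880663 kg
Cost = 0.8880663 * 122.2 = 108.5217 $


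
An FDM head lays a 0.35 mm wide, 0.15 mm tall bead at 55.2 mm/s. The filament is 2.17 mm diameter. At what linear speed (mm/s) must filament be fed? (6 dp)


Q = 0.35 * 0.15 * 55.2 = 2.898 mm^3/s
A_fil = pi*(2.17/2)^2 = 3.69836141 mm^2
v_feed = 2.898 / 3.69836141 = 0.78359 mm/s


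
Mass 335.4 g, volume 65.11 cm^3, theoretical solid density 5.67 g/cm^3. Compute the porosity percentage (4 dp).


rho_part = 335.4 / 65.11 = 5.15128245 g/cm^3
Porosity = (1 - 5.15128245/5.67)*100 = 9.1485 %


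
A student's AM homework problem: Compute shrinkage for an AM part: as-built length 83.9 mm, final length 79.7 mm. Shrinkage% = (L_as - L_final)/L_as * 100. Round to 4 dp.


Shrinkage = ((83.9-79.7)/83.9)*100 = 5.006 %


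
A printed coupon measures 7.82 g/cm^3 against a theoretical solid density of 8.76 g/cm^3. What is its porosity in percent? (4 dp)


Porosity = (1-7.82/8.76)*100 = 10.7306 %


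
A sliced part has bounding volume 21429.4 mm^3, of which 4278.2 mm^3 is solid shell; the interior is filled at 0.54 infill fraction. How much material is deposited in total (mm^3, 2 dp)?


V_infill = (21429.4 - 4278.2) * 0.54 = 9261.65
V_total = 4278.2 + 9261.65 = 13539.85 mm^3


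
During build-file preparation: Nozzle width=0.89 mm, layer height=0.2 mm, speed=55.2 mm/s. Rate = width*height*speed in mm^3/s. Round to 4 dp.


Rate = 0.89 * 0.2 * 55.2 = 9.8256 mm^3/s


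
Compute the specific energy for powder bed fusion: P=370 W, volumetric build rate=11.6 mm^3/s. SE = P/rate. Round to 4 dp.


SE = 370 / 11.6 = 31.8966 J/mm^3


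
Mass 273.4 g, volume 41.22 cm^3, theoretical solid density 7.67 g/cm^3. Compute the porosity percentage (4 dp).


rho_part = 273.4 / 41.22 = 6.63270257 g/cm^3
Porosity = (1 - 6.63270257/7.67)*100 = 13.5241 %


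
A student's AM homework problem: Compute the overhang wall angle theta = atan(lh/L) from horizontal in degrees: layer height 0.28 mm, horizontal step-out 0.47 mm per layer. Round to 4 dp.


angle = atan(0.28/0.47) = 30.7841 degrees


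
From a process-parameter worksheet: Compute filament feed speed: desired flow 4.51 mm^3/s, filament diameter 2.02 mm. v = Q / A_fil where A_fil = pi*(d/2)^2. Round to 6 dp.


A = pi*(2.02/2)^2 = 3.204739
v = 4.51 / 3.204739 = 1.407291 mm/s


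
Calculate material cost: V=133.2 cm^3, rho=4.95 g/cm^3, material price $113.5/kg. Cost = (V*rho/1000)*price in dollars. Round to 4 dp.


Mass = 133.2*4.95/1000 = 0.65934 kg
Cost = 0.65934 * 113.5 = 74.8351 $


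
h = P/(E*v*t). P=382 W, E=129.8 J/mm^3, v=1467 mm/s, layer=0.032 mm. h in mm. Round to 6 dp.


h = 382 / (129.8*1467*0.032) = 0.062691 mm


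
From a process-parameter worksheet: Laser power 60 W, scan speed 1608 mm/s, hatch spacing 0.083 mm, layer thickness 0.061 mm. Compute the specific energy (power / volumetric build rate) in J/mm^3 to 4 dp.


Build rate = 1608 * 0.083 * 0.061 = 8.141304 mm^3/s
SE = 60 / 8.141304 = 7.3698 J/mm^3


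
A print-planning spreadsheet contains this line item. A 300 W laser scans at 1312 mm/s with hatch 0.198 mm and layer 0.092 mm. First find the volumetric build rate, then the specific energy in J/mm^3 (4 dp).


Build rate = 1312 * 0.198 * 0.092 = 23.899392 mm^3/s
SE = 300 / 23.899392 = 12.5526 J/mm^3


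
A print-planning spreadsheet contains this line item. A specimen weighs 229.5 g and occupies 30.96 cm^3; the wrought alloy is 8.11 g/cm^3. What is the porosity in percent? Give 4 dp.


rho_part = 229.5 / 30.96 = 7.4127907 g/cm^3
Porosity = (1 - 7.4127907/8.11)*100 = 8.5969 %


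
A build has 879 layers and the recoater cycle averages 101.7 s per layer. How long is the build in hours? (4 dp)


t = 879 * 101.7 / 3600 = 24.8318 hrs


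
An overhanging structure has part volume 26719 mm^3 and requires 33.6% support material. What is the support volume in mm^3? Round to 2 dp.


V_support = 26719 * 0.336 = 8977.58 mm^3


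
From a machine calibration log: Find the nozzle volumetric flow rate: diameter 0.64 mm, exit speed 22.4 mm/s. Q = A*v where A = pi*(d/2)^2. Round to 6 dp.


A = pi*(0.64/2)^2 = 0.32169909 mm^2
Q = 0.32169909 * 22.4 = 7.20606 mm^3/s


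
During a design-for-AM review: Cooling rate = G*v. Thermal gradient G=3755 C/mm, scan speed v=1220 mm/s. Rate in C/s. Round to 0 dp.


CR = 3755 * 1220 = 4581100 C/s


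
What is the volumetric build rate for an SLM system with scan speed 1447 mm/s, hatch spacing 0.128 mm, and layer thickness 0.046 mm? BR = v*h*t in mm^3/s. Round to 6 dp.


Rate = 1447 * 0.128 * 0.046 = 8.519936 mm^3/s


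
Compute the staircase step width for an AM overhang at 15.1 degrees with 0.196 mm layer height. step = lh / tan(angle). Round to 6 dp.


step = 0.196 / tan(15.1) = 0.726408 mm


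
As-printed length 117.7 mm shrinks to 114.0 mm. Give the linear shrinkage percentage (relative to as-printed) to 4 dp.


Shrinkage = ((117.7-114.0)/117.7)*100 = 3.1436 %


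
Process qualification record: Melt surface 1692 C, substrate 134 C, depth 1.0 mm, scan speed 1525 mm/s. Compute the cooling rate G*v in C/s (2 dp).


G = (1692-134)/1.0 = 1558.0 C/mm
CR = 1558.0 * 1525 = 2375950.0 C/s


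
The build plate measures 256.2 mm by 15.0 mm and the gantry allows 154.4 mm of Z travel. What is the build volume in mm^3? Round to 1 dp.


V = 256.2 * 15.0 * 154.4 = 593359.2 mm^3


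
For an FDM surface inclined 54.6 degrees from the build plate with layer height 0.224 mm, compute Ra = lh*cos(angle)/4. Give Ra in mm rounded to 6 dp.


Ra = 0.224 * cos(54.6) / 4 = 0.03244 mm


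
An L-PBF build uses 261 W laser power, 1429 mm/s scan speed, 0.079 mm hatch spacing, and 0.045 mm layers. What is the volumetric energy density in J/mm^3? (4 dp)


E = 261 / (1429*0.079*0.045) = 51.377 J/mm^3


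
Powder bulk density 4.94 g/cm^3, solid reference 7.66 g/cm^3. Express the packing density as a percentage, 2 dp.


Packing = (4.94/7.66)*100 = 64.49 %


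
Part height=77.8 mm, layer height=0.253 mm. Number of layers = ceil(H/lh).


Layers = ceil(77.8/0.253) = 308


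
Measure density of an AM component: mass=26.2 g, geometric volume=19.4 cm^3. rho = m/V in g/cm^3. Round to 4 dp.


rho = 26.2 / 19.4 = 1.3505 g/cm^3


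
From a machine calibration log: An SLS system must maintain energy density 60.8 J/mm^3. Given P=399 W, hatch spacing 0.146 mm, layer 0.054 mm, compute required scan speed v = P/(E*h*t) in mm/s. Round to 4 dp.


v = 399 / (60.8*0.146*0.054) = 832.382 mm/s


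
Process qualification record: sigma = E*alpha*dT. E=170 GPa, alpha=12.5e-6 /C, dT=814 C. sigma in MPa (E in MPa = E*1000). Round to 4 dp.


sigma = 170*1000 * 12.5e-6 * 814 = 1729.75 MPa


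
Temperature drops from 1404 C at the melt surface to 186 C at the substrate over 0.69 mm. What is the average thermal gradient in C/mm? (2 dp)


G = (1404-186)/0.69 = 1765.22 C/mm


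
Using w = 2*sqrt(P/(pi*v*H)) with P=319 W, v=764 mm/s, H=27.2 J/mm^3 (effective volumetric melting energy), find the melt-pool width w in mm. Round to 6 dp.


w = 2*sqrt(319/(pi*764*27.2)) = 0.139804 mm


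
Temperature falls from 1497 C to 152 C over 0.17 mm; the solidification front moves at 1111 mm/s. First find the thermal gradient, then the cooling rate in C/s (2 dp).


G = (1497-152)/0.17 = 7911.76470588 C/mm
CR = 7911.76470588 * 1111 = 8789970.59 C/s


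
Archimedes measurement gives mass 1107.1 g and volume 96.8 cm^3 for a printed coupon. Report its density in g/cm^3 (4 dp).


rho = 1107.1 / 96.8 = 11.437 g/cm^3


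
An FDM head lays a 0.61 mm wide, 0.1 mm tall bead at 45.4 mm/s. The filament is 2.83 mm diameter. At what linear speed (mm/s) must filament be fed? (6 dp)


Q = 0.61 * 0.1 * 45.4 = 2.7694 mm^3/s
A_fil = pi*(2.83/2)^2 = 6.29017535 mm^2
v_feed = 2.7694 / 6.29017535 = 0.440274 mm/s


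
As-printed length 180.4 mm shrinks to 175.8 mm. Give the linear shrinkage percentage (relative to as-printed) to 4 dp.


Shrinkage = ((180.4-175.8)/180.4)*100 = 2.5499 %


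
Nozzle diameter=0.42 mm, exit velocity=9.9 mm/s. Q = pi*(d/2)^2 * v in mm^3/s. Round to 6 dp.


A = pi*(0.42/2)^2 = 0.13854424 mm^2
Q = 0.13854424 * 9.9 = 1.371588 mm^3/s


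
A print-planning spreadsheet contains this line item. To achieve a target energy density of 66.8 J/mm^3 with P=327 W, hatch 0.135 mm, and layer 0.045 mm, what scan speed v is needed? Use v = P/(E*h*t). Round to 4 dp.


v = 327 / (66.8*0.135*0.045) = 805.7958 mm/s


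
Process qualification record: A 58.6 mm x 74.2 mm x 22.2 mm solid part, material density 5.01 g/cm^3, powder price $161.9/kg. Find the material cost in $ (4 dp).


V = 58.6 * 74.2 * 22.2 = 96528.264 mm^3 = 96.528264 cm^3
Mass = 96.528264 * 5.01 / 1000 = 0.4836066 kg
Cost = 0.4836066 * 161.9 = 78.2959 $


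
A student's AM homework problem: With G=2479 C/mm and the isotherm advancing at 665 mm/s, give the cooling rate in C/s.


CR = 2479 * 665 = 1648535 C/s


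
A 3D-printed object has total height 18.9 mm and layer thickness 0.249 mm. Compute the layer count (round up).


Layers = ceil(18.9/0.249) = 76


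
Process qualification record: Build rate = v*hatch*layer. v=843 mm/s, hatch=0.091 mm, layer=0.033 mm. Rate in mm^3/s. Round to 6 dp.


Rate = 843 * 0.091 * 0.033 = 2.531529 mm^3/s


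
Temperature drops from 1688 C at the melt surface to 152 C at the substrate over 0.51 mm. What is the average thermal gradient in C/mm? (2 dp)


G = (1688-152)/0.51 = 3011.76 C/mm


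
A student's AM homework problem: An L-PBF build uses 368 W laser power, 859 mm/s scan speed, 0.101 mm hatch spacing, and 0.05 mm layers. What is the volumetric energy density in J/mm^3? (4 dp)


E = 368 / (859*0.101*0.05) = 84.8327 J/mm^3


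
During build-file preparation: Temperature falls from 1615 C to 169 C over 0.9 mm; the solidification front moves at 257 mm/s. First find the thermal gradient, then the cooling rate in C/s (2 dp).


G = (1615-169)/0.9 = 1606.66666667 C/mm
CR = 1606.66666667 * 257 = 412913.33 C/s


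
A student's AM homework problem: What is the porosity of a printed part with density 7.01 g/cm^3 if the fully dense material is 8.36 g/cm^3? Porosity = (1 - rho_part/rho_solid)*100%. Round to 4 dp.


Porosity = (1-7.01/8.36)*100 = 16.1483 %


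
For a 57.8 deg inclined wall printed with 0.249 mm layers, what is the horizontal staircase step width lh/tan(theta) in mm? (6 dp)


step = 0.249 / tan(57.8) = 0.156804 mm


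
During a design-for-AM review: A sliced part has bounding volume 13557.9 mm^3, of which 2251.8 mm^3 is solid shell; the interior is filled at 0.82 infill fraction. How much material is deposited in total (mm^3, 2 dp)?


V_infill = (13557.9 - 2251.8) * 0.82 = 9271.0
V_total = 2251.8 + 9271.0 = 11522.8 mm^3


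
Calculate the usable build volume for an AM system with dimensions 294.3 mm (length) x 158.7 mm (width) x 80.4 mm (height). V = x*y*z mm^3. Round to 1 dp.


V = 294.3 * 158.7 * 80.4 = 3755115.0 mm^3


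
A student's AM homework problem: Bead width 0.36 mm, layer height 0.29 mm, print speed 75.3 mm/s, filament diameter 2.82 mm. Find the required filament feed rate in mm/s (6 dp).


Q = 0.36 * 0.29 * 75.3 = 7.86132 mm^3/s
A_fil = pi*(2.82/2)^2 = 6.24580035 mm^2
v_feed = 7.86132 / 6.24580035 = 1.258657 mm/s


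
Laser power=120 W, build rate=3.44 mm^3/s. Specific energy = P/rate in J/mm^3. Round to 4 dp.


SE = 120 / 3.44 = 34.8837 J/mm^3


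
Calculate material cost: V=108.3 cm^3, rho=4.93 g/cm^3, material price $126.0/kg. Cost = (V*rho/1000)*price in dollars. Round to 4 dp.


Mass = 108.3*4.93/1000 = 0.533919 kg
Cost = 0.533919 * 126.0 = 67.2738 $


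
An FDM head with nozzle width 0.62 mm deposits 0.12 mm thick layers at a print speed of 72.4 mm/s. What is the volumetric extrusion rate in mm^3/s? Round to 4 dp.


Rate = 0.62 * 0.12 * 72.4 = 5.3866 mm^3/s


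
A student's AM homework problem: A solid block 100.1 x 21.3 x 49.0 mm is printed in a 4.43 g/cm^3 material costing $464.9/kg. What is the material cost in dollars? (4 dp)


V = 100.1 * 21.3 * 49.0 = 104474.37 mm^3 = 104.47437 cm^3
Mass = 104.47437 * 4.43 / 1000 = 0.46282146 kg
Cost = 0.46282146 * 464.9 = 215.1657 $


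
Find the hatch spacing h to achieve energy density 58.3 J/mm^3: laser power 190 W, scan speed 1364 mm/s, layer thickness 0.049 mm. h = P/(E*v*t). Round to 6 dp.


h = 190 / (58.3*1364*0.049) = 0.048761 mm


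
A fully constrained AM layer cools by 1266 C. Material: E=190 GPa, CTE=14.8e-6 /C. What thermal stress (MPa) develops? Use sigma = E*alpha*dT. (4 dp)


sigma = 190*1000 * 14.8e-6 * 1266 = 3559.992 MPa


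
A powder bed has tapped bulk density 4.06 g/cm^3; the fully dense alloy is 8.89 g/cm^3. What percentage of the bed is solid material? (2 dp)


Packing = (4.06/8.89)*100 = 45.67 %


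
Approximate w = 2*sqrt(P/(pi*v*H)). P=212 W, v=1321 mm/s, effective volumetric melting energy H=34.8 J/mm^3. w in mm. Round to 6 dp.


w = 2*sqrt(212/(pi*1321*34.8)) = 0.076627 mm


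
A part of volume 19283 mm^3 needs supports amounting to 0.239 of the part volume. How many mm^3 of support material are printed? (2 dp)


V_support = 19283 * 0.239 = 4608.64 mm^3


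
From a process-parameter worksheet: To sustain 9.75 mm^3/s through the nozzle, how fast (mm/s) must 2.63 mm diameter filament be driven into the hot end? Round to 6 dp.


A = pi*(2.63/2)^2 = 5.432521
v = 9.75 / 5.432521 = 1.794747 mm/s


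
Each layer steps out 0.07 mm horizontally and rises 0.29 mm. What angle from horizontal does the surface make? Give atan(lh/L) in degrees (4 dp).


angle = atan(0.29/0.07) = 76.4296 degrees


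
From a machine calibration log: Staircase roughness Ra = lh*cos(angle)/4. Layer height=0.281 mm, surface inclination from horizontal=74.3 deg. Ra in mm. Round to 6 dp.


Ra = 0.281 * cos(74.3) / 4 = 0.01901 mm


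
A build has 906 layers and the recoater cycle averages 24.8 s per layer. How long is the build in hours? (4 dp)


t = 906 * 24.8 / 3600 = 6.2413 hrs


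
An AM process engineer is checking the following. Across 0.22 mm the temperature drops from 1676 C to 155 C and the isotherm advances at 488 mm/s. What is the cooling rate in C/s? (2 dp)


G = (1676-155)/0.22 = 6913.63636364 C/mm
CR = 6913.63636364 * 488 = 3373854.55 C/s


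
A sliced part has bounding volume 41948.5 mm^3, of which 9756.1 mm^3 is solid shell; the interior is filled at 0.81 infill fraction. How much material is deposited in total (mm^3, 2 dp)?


V_infill = (41948.5 - 9756.1) * 0.81 = 26075.84
V_total = 9756.1 + 26075.84 = 35831.94 mm^3


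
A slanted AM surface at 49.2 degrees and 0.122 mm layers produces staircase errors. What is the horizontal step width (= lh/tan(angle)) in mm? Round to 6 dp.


step = 0.122 / tan(49.2) = 0.105308 mm


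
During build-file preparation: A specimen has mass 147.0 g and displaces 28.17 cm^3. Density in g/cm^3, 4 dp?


rho = 147.0 / 28.17 = 5.2183 g/cm^3


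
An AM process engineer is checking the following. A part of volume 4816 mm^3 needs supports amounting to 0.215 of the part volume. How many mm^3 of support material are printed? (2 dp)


V_support = 4816 * 0.215 = 1035.44 mm^3


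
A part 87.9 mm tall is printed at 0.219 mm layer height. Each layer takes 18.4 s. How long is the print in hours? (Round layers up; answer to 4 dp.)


Layers = ceil(87.9/0.219) = 402
t = 402 * 18.4 / 3600 = 2.0547 hrs


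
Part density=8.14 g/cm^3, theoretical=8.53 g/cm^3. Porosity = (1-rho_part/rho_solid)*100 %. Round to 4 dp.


Porosity = (1-8.14/8.53)*100 = 4.5721 %


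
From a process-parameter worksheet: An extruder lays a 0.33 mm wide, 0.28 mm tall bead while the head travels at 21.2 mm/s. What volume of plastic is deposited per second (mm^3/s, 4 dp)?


Rate = 0.33 * 0.28 * 21.2 = 1.9589 mm^3/s


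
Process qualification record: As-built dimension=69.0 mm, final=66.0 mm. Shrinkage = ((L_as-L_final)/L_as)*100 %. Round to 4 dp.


Shrinkage = ((69.0-66.0)/69.0)*100 = 4.3478 %


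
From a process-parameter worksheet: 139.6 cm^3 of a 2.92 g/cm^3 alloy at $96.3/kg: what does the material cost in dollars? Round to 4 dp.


Mass = 139.6*2.92/1000 = 0.407632 kg
Cost = 0.407632 * 96.3 = 39.255 $


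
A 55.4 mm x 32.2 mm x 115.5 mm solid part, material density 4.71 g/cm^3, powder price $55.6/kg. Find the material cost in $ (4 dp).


V = 55.4 * 32.2 * 115.5 = 206038.14 mm^3 = 206.03814 cm^3
Mass = 206.03814 * 4.71 / 1000 = 0.97043964 kg
Cost = 0.97043964 * 55.6 = 53.9564 $


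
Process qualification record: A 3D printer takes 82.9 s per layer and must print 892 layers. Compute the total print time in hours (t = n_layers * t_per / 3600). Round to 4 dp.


t = 892 * 82.9 / 3600 = 20.5408 hrs


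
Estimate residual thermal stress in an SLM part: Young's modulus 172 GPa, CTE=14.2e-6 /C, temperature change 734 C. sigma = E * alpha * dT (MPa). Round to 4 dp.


sigma = 172*1000 * 14.2e-6 * 734 = 1792.7216 MPa


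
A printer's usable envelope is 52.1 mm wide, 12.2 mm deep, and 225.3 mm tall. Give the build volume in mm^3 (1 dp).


V = 52.1 * 12.2 * 225.3 = 143205.2 mm^3


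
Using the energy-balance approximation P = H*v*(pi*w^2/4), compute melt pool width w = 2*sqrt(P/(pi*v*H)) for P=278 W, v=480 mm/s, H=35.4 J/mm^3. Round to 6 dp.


w = 2*sqrt(278/(pi*480*35.4)) = 0.14433 mm


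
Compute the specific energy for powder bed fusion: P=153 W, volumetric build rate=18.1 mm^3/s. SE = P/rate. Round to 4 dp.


SE = 153 / 18.1 = 8.453 J/mm^3


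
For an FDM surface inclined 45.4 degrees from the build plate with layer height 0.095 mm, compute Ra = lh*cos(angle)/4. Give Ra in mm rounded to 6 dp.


Ra = 0.095 * cos(45.4) / 4 = 0.016676 mm


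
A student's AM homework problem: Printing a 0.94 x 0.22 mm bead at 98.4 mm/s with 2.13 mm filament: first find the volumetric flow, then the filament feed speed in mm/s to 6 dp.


Q = 0.94 * 0.22 * 98.4 = 20.34912 mm^3/s
A_fil = pi*(2.13/2)^2 = 3.56327293 mm^2
v_feed = 20.34912 / 3.56327293 = 5.710795 mm/s


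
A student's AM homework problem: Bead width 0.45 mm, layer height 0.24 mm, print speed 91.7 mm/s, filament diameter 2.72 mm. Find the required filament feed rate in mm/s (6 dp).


Q = 0.45 * 0.24 * 91.7 = 9.9036 mm^3/s
A_fil = pi*(2.72/2)^2 = 5.81068977 mm^2
v_feed = 9.9036 / 5.81068977 = 1.704376 mm/s


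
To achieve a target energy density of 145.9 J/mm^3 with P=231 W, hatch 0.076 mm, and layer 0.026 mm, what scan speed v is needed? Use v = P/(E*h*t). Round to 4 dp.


v = 231 / (145.9*0.076*0.026) = 801.2531 mm/s


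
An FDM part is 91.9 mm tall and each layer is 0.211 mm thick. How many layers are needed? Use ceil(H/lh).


Layers = ceil(91.9/0.211) = 436


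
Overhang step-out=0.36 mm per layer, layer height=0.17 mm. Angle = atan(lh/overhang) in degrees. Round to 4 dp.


angle = atan(0.17/0.36) = 25.2777 degrees


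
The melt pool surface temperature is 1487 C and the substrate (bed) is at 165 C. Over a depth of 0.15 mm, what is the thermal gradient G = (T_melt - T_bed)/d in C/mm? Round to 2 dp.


G = (1487-165)/0.15 = 8813.33 C/mm


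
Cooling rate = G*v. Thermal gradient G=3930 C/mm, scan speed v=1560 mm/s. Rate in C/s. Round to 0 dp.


CR = 3930 * 1560 = 6130800 C/s


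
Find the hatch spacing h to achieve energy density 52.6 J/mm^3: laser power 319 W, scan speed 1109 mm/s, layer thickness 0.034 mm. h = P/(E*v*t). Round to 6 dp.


h = 319 / (52.6*1109*0.034) = 0.16084 mm


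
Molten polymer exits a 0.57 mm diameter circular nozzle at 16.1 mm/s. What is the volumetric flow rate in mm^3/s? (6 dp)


A = pi*(0.57/2)^2 = 0.25517586 mm^2
Q = 0.25517586 * 16.1 = 4.108331 mm^3/s


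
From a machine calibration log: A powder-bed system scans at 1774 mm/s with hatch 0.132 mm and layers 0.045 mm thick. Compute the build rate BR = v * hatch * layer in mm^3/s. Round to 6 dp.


Rate = 1774 * 0.132 * 0.045 = 10.53756 mm^3/s


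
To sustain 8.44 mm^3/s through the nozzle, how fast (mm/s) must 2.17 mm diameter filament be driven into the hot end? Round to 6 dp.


A = pi*(2.17/2)^2 = 3.698361
v = 8.44 / 3.698361 = 2.282092 mm/s


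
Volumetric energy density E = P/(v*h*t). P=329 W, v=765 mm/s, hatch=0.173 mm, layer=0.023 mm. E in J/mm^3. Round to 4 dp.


E = 329 / (765*0.173*0.023) = 108.0838 J/mm^3


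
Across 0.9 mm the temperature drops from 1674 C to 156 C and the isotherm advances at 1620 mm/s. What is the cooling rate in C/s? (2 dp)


G = (1674-156)/0.9 = 1686.66666667 C/mm
CR = 1686.66666667 * 1620 = 2732400.0 C/s


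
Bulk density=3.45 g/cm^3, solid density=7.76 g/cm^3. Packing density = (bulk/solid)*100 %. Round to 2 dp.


Packing = (3.45/7.76)*100 = 44.46 %


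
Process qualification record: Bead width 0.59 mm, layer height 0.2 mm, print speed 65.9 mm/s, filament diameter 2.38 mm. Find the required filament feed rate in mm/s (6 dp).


Q = 0.59 * 0.2 * 65.9 = 7.7762 mm^3/s
A_fil = pi*(2.38/2)^2 = 4.44880936 mm^2
v_feed = 7.7762 / 4.44880936 = 1.747928 mm/s


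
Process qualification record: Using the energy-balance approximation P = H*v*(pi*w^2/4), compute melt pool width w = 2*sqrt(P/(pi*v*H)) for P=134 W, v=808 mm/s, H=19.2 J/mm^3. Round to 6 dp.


w = 2*sqrt(134/(pi*808*19.2)) = 0.10487 mm


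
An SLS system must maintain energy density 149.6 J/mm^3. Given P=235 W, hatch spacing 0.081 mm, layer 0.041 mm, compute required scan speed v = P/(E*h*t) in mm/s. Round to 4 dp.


v = 235 / (149.6*0.081*0.041) = 473.0068 mm/s


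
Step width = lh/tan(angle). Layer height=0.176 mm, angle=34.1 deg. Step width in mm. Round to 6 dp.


step = 0.176 / tan(34.1) = 0.259951 mm


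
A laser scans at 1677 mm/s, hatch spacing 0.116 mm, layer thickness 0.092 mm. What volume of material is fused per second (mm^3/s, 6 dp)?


Rate = 1677 * 0.116 * 0.092 = 17.896944 mm^3/s


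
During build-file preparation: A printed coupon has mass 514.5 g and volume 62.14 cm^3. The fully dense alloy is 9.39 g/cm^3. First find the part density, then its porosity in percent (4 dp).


rho_part = 514.5 / 62.14 = 8.27969102 g/cm^3
Porosity = (1 - 8.27969102/9.39)*100 = 11.8244 %


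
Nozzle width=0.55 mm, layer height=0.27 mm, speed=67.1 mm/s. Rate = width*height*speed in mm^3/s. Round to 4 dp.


Rate = 0.55 * 0.27 * 67.1 = 9.9644 mm^3/s


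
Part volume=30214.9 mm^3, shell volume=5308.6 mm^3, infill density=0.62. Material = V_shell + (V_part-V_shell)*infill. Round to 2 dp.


V_infill = (30214.9 - 5308.6) * 0.62 = 15441.91
V_total = 5308.6 + 15441.91 = 20750.51 mm^3


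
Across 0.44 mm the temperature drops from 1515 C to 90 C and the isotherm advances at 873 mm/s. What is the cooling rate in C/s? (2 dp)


G = (1515-90)/0.44 = 3238.63636364 C/mm
CR = 3238.63636364 * 873 = 2827329.55 C/s


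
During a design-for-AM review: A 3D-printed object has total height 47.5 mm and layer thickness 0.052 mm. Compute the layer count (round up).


Layers = ceil(47.5/0.052) = 914


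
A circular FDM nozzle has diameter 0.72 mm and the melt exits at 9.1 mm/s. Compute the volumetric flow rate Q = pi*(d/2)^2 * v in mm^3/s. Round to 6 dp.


A = pi*(0.72/2)^2 = 0.40715041 mm^2
Q = 0.40715041 * 9.1 = 3.705069 mm^3/s


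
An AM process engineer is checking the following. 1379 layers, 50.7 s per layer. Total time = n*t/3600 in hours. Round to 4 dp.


t = 1379 * 50.7 / 3600 = 19.4209 hrs


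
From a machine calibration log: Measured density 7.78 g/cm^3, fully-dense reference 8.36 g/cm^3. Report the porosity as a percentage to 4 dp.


Porosity = (1-7.78/8.36)*100 = 6.9378 %


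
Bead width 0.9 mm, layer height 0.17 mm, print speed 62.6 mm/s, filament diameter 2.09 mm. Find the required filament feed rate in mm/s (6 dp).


Q = 0.9 * 0.17 * 62.6 = 9.5778 mm^3/s
A_fil = pi*(2.09/2)^2 = 3.43069772 mm^2
v_feed = 9.5778 / 3.43069772 = 2.791794 mm/s


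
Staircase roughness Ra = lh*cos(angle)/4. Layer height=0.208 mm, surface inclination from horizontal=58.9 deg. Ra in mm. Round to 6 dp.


Ra = 0.208 * cos(58.9) / 4 = 0.02686 mm


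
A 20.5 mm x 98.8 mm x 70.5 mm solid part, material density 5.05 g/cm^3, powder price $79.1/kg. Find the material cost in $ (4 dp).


V = 20.5 * 98.8 * 70.5 = 142790.7 mm^3 = 142.7907 cm^3
Mass = 142.7907 * 5.05 / 1000 = 0.72109304 kg
Cost = 0.72109304 * 79.1 = 57.0385 $


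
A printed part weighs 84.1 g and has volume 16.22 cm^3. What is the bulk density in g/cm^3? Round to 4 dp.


rho = 84.1 / 16.22 = 5.185 g/cm^3


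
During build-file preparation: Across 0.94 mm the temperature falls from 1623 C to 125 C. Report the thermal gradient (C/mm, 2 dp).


G = (1623-125)/0.94 = 1593.62 C/mm


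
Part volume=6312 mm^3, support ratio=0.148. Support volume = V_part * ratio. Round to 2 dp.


V_support = 6312 * 0.148 = 934.18 mm^3


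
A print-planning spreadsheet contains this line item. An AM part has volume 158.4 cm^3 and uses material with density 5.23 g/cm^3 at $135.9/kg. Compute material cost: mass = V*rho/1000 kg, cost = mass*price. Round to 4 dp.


Mass = 158.4*5.23/1000 = 0.828432 kg
Cost = 0.828432 * 135.9 = 112.5839 $


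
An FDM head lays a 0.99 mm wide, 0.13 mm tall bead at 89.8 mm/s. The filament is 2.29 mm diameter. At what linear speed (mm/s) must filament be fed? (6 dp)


Q = 0.99 * 0.13 * 89.8 = 11.55726 mm^3/s
A_fil = pi*(2.29/2)^2 = 4.11870651 mm^2
v_feed = 11.55726 / 4.11870651 = 2.806041 mm/s


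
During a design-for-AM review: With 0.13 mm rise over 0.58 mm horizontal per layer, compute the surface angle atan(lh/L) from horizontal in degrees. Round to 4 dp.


angle = atan(0.13/0.58) = 12.6334 degrees


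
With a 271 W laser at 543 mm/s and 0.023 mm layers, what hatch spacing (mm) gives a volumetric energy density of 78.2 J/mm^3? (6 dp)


h = 271 / (78.2*543*0.023) = 0.277482 mm


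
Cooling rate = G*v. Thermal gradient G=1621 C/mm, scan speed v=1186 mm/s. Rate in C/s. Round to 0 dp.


CR = 1621 * 1186 = 1922506 C/s


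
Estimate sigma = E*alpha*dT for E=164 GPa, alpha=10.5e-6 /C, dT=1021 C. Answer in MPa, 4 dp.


sigma = 164*1000 * 10.5e-6 * 1021 = 1758.162 MPa


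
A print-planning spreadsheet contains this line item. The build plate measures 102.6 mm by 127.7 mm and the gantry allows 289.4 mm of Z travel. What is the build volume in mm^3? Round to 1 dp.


V = 102.6 * 127.7 * 289.4 = 3791724.6 mm^3


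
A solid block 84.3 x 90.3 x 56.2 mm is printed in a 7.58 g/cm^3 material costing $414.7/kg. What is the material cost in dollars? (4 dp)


V = 84.3 * 90.3 * 56.2 = 427810.698 mm^3 = 427.810698 cm^3
Mass = 427.810698 * 7.58 / 1000 = 3.24280509 kg
Cost = 3.24280509 * 414.7 = 1344.7913 $


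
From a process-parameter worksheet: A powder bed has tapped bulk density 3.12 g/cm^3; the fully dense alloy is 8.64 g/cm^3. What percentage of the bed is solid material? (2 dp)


Packing = (3.12/8.64)*100 = 36.11 %


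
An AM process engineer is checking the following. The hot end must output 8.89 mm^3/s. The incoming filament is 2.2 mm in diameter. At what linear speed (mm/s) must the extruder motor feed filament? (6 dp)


A = pi*(2.2/2)^2 = 3.801327
v = 8.89 / 3.801327 = 2.338657 mm/s


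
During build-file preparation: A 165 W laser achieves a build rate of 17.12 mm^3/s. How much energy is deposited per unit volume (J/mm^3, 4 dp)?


SE = 165 / 17.12 = 9.6379 J/mm^3


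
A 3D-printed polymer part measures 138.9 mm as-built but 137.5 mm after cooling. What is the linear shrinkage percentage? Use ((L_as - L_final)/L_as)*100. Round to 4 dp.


Shrinkage = ((138.9-137.5)/138.9)*100 = 1.0079 %


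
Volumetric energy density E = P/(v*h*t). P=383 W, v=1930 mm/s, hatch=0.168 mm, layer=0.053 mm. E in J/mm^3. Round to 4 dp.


E = 383 / (1930*0.168*0.053) = 22.2872 J/mm^3


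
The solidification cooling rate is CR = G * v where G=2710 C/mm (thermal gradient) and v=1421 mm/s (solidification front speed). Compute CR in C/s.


CR = 2710 * 1421 = 3850910 C/s


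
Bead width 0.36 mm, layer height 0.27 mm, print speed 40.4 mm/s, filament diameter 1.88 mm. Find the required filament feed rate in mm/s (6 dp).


Q = 0.36 * 0.27 * 40.4 = 3.92688 mm^3/s
A_fil = pi*(1.88/2)^2 = 2.77591127 mm^2
v_feed = 3.92688 / 2.77591127 = 1.414627 mm/s


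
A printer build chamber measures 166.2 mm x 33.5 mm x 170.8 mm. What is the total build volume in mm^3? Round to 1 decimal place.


V = 166.2 * 33.5 * 170.8 = 950963.2 mm^3


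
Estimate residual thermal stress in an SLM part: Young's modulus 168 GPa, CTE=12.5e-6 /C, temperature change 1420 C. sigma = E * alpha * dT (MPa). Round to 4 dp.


sigma = 168*1000 * 12.5e-6 * 1420 = 2982.0 MPa


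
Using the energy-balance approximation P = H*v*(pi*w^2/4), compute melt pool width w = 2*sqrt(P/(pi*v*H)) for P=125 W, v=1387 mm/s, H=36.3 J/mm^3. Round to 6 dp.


w = 2*sqrt(125/(pi*1387*36.3)) = 0.056224 mm


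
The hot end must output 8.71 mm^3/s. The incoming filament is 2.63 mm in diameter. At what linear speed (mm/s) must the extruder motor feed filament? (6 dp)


A = pi*(2.63/2)^2 = 5.432521
v = 8.71 / 5.432521 = 1.603307 mm/s


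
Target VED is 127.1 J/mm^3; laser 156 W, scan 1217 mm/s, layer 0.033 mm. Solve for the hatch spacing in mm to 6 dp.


h = 156 / (127.1*1217*0.033) = 0.030561 mm


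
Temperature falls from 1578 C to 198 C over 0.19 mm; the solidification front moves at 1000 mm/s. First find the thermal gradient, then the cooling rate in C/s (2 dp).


G = (1578-198)/0.19 = 7263.15789474 C/mm
CR = 7263.15789474 * 1000 = 7263157.89 C/s


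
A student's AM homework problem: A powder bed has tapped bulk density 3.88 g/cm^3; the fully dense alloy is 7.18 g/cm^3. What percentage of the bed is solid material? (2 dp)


Packing = (3.88/7.18)*100 = 54.04 %


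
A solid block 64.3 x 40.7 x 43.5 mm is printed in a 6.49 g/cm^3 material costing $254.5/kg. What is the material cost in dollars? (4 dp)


V = 64.3 * 40.7 * 43.5 = 113839.935 mm^3 = 113.839935 cm^3
Mass = 113.839935 * 6.49 / 1000 = 0.73882118 kg
Cost = 0.73882118 * 254.5 = 188.03 $


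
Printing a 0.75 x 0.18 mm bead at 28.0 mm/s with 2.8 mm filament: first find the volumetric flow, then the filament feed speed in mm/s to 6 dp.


Q = 0.75 * 0.18 * 28.0 = 3.78 mm^3/s
A_fil = pi*(2.8/2)^2 = 6.1575216 mm^2
v_feed = 3.78 / 6.1575216 = 0.613883 mm/s


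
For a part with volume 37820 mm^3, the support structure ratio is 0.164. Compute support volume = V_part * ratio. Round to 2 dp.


V_support = 37820 * 0.164 = 6202.48 mm^3


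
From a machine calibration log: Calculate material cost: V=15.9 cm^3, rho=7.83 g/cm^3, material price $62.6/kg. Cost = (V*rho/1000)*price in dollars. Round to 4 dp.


Mass = 15.9*7.83/1000 = 0.124497 kg
Cost = 0.124497 * 62.6 = 7.7935 $


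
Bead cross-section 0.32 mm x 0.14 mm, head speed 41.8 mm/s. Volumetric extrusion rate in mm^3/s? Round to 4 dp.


Rate = 0.32 * 0.14 * 41.8 = 1.8726 mm^3/s


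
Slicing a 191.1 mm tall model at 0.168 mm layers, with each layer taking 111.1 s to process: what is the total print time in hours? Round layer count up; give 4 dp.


Layers = ceil(191.1/0.168) = 1138
t = 1138 * 111.1 / 3600 = 35.1199 hrs


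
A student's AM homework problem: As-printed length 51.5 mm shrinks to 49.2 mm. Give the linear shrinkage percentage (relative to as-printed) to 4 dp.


Shrinkage = ((51.5-49.2)/51.5)*100 = 4.466 %


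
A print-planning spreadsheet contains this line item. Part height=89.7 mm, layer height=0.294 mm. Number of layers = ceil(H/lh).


Layers = ceil(89.7/0.294) = 306


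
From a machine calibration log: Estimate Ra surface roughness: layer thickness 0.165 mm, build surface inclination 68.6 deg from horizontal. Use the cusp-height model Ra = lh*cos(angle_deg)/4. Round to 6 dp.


Ra = 0.165 * cos(68.6) / 4 = 0.015051 mm


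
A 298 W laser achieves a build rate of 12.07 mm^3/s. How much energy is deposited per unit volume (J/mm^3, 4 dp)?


SE = 298 / 12.07 = 24.6893 J/mm^3


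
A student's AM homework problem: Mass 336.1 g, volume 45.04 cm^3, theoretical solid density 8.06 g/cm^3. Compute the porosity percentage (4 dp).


rho_part = 336.1 / 45.04 = 7.46225577 g/cm^3
Porosity = (1 - 7.46225577/8.06)*100 = 7.4162 %


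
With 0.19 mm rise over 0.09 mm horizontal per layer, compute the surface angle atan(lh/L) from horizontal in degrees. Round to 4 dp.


angle = atan(0.19/0.09) = 64.6538 degrees


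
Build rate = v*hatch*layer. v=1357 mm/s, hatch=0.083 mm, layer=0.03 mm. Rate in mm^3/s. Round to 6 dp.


Rate = 1357 * 0.083 * 0.03 = 3.37893 mm^3/s


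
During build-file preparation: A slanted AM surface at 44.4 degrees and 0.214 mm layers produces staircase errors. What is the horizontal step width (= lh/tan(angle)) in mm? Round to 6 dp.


step = 0.214 / tan(44.4) = 0.21853 mm


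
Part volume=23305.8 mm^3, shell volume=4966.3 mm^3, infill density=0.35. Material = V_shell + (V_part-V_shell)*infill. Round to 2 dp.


V_infill = (23305.8 - 4966.3) * 0.35 = 6418.83
V_total = 4966.3 + 6418.83 = 11385.13 mm^3
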